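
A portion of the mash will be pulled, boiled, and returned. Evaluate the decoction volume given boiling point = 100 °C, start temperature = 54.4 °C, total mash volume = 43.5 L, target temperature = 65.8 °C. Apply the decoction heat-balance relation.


V_dec = V_total·(T_target − T_start)/(T_boil − T_start)
V_dec = 43.5·(65.8 − 54.4)/(100 − 54.4)

10.8750 L


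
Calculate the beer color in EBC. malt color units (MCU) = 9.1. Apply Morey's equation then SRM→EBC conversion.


SRM = 1.4922·MCU^0.6859;  EBC = SRM·1.97
SRM = 1.4922·9.1^0.6859 = 6.7863
EBC = 6.7863·1.97

13.3690 EBC


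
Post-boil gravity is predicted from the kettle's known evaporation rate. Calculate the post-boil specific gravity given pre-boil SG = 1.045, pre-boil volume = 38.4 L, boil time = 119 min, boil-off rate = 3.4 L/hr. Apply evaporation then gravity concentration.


V_post = V_pre − rate·(t/60);  SG_post = 1 + (SG_pre−1)·V_pre/V_post
V_post = 38.4 − 3.4·(119/60) = 31.6567
SG_post = 1 + (1.045 − 1)·38.4/31.6567

1.0546


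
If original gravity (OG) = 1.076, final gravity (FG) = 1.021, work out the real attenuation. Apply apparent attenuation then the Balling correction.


AA = (OG−FG)/(OG−1)·100;  RA = AA·0.8192
AA = (1.076 − 1.021)/(1.076 − 1)·100 = 72.3684
RA = 72.3684·0.8192

59.2842 %


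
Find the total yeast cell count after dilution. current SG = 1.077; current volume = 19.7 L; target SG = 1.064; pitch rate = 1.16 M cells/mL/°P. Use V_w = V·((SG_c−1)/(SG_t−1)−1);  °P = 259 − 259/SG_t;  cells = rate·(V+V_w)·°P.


V_w = 19.7·((1.077−1)/(1.064−1)−1) = 4.0016
V_final = 19.7 + 4.0016 = 23.7016
°P = 259 − 259/1.064 = 15.5789
cells = 1.16·23.7016·15.5789

428.3247 billion cells


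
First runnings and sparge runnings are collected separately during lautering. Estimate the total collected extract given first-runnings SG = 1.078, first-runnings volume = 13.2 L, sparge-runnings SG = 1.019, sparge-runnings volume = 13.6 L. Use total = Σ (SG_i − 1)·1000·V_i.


first = (1.078 − 1)·1000·13.2 = 1029.6000
sparge = (1.019 − 1)·1000·13.6 = 258.4000
total = 1029.6000 + 258.4000

1288.0000 gravity·L


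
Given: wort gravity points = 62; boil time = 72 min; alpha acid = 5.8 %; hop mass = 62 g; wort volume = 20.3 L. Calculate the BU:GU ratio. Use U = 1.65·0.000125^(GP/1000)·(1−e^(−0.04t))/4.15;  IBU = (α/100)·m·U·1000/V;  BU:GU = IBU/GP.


U = 1.65·0.000125^(62/1000)·(1−e^(−0.04·72))/4.15 = 0.2150
IBU = (5.8/100)·62·0.2150·1000/20.3 = 38.0783
BU:GU = 38.0783/62

0.6142


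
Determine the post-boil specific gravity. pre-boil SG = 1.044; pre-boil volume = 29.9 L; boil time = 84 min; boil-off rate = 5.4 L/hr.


V_post = V_pre − rate·(t/60);  SG_post = 1 + (SG_pre−1)·V_pre/V_post
V_post = 29.9 − 5.4·(84/60) = 22.3400
SG_post = 1 + (1.044 − 1)·29.9/22.3400

1.0589


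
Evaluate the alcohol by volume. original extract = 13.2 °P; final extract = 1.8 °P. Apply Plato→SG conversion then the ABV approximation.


SG = 259/(259 − P);  ABV = (OG − FG)·131.25
OG = 259/(259 − 13.2) = 1.0537
FG = 259/(259 − 1.8) = 1.0070
ABV = (1.0537 − 1.0070)·131.25

6.1299 % ABV


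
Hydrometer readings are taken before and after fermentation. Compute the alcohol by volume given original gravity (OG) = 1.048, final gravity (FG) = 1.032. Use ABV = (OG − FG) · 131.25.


ABV = (1.048 − 1.032) · 131.25

2.1000 % ABV


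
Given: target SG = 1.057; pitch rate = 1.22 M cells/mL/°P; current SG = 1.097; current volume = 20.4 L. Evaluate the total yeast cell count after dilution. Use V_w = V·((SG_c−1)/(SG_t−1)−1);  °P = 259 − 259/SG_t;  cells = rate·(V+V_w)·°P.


V_w = 20.4·((1.097−1)/(1.057−1)−1) = 14.3158
V_final = 20.4 + 14.3158 = 34.7158
°P = 259 − 259/1.057 = 13.9669
cells = 1.22·34.7158·13.9669

591.5433 billion cells


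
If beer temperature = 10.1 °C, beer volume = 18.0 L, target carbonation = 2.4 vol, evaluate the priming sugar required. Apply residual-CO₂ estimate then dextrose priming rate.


residual = 14.695·(0.01821 + 0.09011·e^(−0.04·T));  sugar = (target − residual)·4.0·V
residual = 14.695·(0.01821 + 0.09011·e^(−0.04·10.1)) = 1.1517
sugar = (2.4 − 1.1517)·4.0·18.0

89.8799 g


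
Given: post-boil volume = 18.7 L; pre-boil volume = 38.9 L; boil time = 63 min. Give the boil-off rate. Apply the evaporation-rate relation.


rate = (V_pre − V_post) / (t_min/60)
rate = (38.9 − 18.7) / (63/60)

19.2381 L/hr


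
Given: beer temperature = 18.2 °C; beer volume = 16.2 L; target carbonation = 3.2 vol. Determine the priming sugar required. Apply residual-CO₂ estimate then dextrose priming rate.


residual = 14.695·(0.01821 + 0.09011·e^(−0.04·T));  sugar = (target − residual)·4.0·V
residual = 14.695·(0.01821 + 0.09011·e^(−0.04·18.2)) = 0.9070
sugar = (3.2 − 0.9070)·4.0·16.2

148.5863 g


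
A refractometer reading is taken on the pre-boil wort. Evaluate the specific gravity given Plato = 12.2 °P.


SG = 259/(259 − P)
SG = 259/(259 − 12.2)

1.0494


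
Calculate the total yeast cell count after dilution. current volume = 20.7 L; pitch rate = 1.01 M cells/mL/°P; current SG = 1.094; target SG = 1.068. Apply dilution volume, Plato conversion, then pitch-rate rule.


V_w = V·((SG_c−1)/(SG_t−1)−1);  °P = 259 − 259/SG_t;  cells = rate·(V+V_w)·°P
V_w = 20.7·((1.094−1)/(1.068−1)−1) = 7.9147
V_final = 20.7 + 7.9147 = 28.6147
°P = 259 − 259/1.068 = 16.4906
cells = 1.01·28.6147·16.4906

476.5935 billion cells


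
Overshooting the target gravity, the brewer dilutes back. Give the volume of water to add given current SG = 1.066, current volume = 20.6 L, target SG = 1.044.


V_water = V·((SG_curr − 1)/(SG_target − 1) − 1)
V_water = 20.6·((1.066 − 1)/(1.044 − 1) − 1)

10.3000 L


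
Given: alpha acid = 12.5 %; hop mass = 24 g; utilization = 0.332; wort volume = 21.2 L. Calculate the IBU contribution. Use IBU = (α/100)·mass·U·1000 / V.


IBU = (12.5/100)·24·0.332·1000 / 21.2

46.9811 IBU


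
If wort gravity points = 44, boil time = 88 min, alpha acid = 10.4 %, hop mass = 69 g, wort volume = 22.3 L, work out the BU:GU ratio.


U = 1.65·0.000125^(GP/1000)·(1−e^(−0.04t))/4.15;  IBU = (α/100)·m·U·1000/V;  BU:GU = IBU/GP
U = 1.65·0.000125^(44/1000)·(1−e^(−0.04·88))/4.15 = 0.2598
IBU = (10.4/100)·69·0.2598·1000/22.3 = 83.6043
BU:GU = 83.6043/44

1.9001


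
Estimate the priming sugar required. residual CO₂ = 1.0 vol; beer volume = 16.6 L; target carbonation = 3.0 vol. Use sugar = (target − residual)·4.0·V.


sugar = (3.0 − 1.0)·4.0·16.6

132.8000 g


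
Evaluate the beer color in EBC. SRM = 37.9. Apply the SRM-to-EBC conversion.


EBC = SRM · 1.97
EBC = 37.9 · 1.97

74.6630 EBC


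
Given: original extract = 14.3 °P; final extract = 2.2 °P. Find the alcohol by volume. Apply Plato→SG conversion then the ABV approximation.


SG = 259/(259 − P);  ABV = (OG − FG)·131.25
OG = 259/(259 − 14.3) = 1.0584
FG = 259/(259 − 2.2) = 1.0086
ABV = (1.0584 − 1.0086)·131.25

6.5457 % ABV


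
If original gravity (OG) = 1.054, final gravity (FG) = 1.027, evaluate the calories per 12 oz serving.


ABW = (OG−FG)·131.25·0.79/FG;  °P = 259 − 259/SG (for OG→OE and FG→AE);  RE = 0.1808·OE + 0.8192·AE;  Cal = (6.9·ABW + 4·(RE−0.1))·FG·3.55
ABW = (1.054 − 1.027)·131.25·0.79/1.027 = 2.7260
OE = 259 − 259/1.054 = 13.2694 °P
AE = 259 − 259/1.027 = 6.8092 °P
RE = 0.1808·13.2694 + 0.8192·6.8092 = 7.9772 °P
Cal = (6.9·2.7260 + 4·(7.9772−0.1))·1.027·3.55

183.4513 kcal


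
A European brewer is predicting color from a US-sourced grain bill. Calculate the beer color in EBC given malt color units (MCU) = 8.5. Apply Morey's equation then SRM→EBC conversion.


SRM = 1.4922·MCU^0.6859;  EBC = SRM·1.97
SRM = 1.4922·8.5^0.6859 = 6.4761
EBC = 6.4761·1.97

12.7580 EBC


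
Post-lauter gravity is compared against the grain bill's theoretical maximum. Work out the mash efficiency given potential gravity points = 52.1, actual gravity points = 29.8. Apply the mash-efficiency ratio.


efficiency = actual / potential × 100
efficiency = 29.8 / 52.1 × 100

57.1977 %


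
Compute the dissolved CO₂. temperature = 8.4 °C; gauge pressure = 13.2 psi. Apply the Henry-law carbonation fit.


vols = (P + 14.695)·(0.01821 + 0.09011·e^(−0.04·T))
vols = (13.2 + 14.695)·(0.01821 + 0.09011·e^(−0.04·8.4))

2.3043 volumes


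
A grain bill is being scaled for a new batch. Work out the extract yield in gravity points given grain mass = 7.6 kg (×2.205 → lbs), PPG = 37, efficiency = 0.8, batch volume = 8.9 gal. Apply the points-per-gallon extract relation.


points = lbs × PPG × eff / vol
lbs = 7.6 × 2.205 = 16.7580
points = 16.7580 × 37 × 0.8 / 8.9

55.7345 points


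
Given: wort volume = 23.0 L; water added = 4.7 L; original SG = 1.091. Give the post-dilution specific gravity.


SG_new = 1 + (SG_old − 1)·V_old/(V_old + V_water)
pts = (1.091 − 1)·1000·23.0/(23.0 + 4.7) = 75.5596
SG_new = 1 + 75.5596/1000

1.0756


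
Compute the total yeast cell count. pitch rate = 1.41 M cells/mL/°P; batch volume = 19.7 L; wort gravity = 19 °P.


cells (billions) = rate · V_L · °P
cells = 1.41 · 19.7 · 19

527.7630 billion cells


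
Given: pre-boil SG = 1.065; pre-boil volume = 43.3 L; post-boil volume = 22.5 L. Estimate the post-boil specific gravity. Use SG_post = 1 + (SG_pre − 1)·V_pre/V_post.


pts_pre = (1.065 − 1)·1000 = 65.0000
pts_post = 65.0000·43.3/22.5 = 125.0889
SG_post = 1 + 125.0889/1000

1.1251


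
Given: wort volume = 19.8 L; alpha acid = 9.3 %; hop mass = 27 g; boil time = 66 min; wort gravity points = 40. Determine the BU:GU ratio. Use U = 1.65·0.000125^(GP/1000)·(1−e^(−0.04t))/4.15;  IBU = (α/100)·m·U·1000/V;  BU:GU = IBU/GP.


U = 1.65·0.000125^(40/1000)·(1−e^(−0.04·66))/4.15 = 0.2577
IBU = (9.3/100)·27·0.2577·1000/19.8 = 32.6844
BU:GU = 32.6844/40

0.8171


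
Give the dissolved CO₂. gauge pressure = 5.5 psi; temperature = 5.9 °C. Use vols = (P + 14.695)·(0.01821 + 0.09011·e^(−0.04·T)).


vols = (5.5 + 14.695)·(0.01821 + 0.09011·e^(−0.04·5.9))

1.8050 volumes


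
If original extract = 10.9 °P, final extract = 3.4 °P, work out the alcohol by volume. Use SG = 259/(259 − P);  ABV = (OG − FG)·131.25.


OG = 259/(259 − 10.9) = 1.0439
FG = 259/(259 − 3.4) = 1.0133
ABV = (1.0439 − 1.0133)·131.25

4.0204 % ABV


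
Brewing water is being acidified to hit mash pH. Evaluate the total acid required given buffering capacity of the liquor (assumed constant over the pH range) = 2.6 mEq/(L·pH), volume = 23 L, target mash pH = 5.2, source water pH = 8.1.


acid = buffering capacity · (pH_source − pH_target) · V
acid = 2.6 · (8.1 − 5.2) · 23

173.4200 mEq


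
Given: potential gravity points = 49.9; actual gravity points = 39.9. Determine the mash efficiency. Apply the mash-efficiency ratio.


efficiency = actual / potential × 100
efficiency = 39.9 / 49.9 × 100

79.9599 %


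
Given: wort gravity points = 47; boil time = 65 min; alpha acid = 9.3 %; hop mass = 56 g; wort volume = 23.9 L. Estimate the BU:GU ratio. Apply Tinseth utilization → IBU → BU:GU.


U = 1.65·0.000125^(GP/1000)·(1−e^(−0.04t))/4.15;  IBU = (α/100)·m·U·1000/V;  BU:GU = IBU/GP
U = 1.65·0.000125^(47/1000)·(1−e^(−0.04·65))/4.15 = 0.2413
IBU = (9.3/100)·56·0.2413·1000/23.9 = 52.5710
BU:GU = 52.5710/47

1.1185


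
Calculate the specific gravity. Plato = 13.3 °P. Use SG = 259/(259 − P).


SG = 259/(259 − 13.3)

1.0541


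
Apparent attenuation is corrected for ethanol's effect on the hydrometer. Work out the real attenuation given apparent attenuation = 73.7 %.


RA = AA · 0.8192
RA = 73.7 · 0.8192

60.3750 %


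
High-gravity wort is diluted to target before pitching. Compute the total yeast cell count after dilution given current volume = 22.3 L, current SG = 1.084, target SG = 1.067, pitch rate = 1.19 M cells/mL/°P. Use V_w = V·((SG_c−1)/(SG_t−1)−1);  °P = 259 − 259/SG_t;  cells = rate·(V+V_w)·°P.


V_w = 22.3·((1.084−1)/(1.067−1)−1) = 5.6582
V_final = 22.3 + 5.6582 = 27.9582
°P = 259 − 259/1.067 = 16.2634
cells = 1.19·27.9582·16.2634

541.0862 billion cells


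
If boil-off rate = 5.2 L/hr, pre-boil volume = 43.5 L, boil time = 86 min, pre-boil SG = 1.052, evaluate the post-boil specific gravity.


V_post = V_pre − rate·(t/60);  SG_post = 1 + (SG_pre−1)·V_pre/V_post
V_post = 43.5 − 5.2·(86/60) = 36.0467
SG_post = 1 + (1.052 − 1)·43.5/36.0467

1.0628


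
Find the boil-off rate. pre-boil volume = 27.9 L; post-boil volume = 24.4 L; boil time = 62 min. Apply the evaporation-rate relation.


rate = (V_pre − V_post) / (t_min/60)
rate = (27.9 − 24.4) / (62/60)

3.3871 L/hr


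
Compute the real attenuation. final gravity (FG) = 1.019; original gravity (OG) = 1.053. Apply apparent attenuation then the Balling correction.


AA = (OG−FG)/(OG−1)·100;  RA = AA·0.8192
AA = (1.053 − 1.019)/(1.053 − 1)·100 = 64.1509
RA = 64.1509·0.8192

52.5525 %


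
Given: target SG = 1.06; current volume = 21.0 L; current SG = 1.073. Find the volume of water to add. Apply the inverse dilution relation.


V_water = V·((SG_curr − 1)/(SG_target − 1) − 1)
V_water = 21.0·((1.073 − 1)/(1.06 − 1) − 1)

4.5500 L


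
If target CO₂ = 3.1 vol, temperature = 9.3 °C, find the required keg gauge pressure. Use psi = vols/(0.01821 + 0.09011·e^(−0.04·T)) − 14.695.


psi = 3.1/(0.01821 + 0.09011·e^(−0.04·9.3)) − 14.695

23.8969 psi


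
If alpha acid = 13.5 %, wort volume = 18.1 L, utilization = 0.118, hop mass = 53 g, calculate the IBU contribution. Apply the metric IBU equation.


IBU = (α/100)·mass·U·1000 / V
IBU = (13.5/100)·53·0.118·1000 / 18.1

46.6459 IBU


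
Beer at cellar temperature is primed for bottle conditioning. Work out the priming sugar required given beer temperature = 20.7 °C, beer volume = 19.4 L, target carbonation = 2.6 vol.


residual = 14.695·(0.01821 + 0.09011·e^(−0.04·T));  sugar = (target − residual)·4.0·V
residual = 14.695·(0.01821 + 0.09011·e^(−0.04·20.7)) = 0.8462
sugar = (2.6 − 0.8462)·4.0·19.4

136.0985 g


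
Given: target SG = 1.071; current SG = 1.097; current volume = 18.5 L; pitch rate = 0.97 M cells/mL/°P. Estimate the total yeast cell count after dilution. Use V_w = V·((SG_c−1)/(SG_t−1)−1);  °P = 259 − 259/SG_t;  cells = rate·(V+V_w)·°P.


V_w = 18.5·((1.097−1)/(1.071−1)−1) = 6.7746
V_final = 18.5 + 6.7746 = 25.2746
°P = 259 − 259/1.071 = 17.1699
cells = 0.97·25.2746·17.1699

420.9451 billion cells


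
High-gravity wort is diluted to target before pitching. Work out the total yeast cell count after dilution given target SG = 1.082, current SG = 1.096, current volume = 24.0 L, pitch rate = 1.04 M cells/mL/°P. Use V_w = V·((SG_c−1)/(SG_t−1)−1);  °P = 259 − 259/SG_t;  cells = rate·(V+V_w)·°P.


V_w = 24.0·((1.096−1)/(1.082−1)−1) = 4.0976
V_final = 24.0 + 4.0976 = 28.0976
°P = 259 − 259/1.082 = 19.6285
cells = 1.04·28.0976·19.6285

573.5725 billion cells


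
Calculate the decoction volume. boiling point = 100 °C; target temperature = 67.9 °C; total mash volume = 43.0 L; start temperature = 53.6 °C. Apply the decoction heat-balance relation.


V_dec = V_total·(T_target − T_start)/(T_boil − T_start)
V_dec = 43.0·(67.9 − 53.6)/(100 − 53.6)

13.2522 L


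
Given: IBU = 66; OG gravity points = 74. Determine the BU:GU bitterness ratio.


BU:GU = IBU / OG_points
BU:GU = 66 / 74

0.8919


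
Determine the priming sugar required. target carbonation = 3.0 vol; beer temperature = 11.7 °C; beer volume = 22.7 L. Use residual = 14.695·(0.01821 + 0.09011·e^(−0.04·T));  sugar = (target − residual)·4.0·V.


residual = 14.695·(0.01821 + 0.09011·e^(−0.04·11.7)) = 1.0969
sugar = (3.0 − 1.0969)·4.0·22.7

172.8051 g


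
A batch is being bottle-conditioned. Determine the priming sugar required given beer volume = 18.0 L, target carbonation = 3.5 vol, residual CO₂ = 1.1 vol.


sugar = (target − residual)·4.0·V
sugar = (3.5 − 1.1)·4.0·18.0

172.8000 g


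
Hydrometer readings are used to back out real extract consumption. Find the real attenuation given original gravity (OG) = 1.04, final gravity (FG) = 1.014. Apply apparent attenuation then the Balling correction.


AA = (OG−FG)/(OG−1)·100;  RA = AA·0.8192
AA = (1.04 − 1.014)/(1.04 − 1)·100 = 65.0000
RA = 65.0000·0.8192

53.2480 %


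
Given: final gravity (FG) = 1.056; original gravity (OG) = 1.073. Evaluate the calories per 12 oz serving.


ABW = (OG−FG)·131.25·0.79/FG;  °P = 259 − 259/SG (for OG→OE and FG→AE);  RE = 0.1808·OE + 0.8192·AE;  Cal = (6.9·ABW + 4·(RE−0.1))·FG·3.55
ABW = (1.073 − 1.056)·131.25·0.79/1.056 = 1.6692
OE = 259 − 259/1.073 = 17.6207 °P
AE = 259 − 259/1.056 = 13.7348 °P
RE = 0.1808·17.6207 + 0.8192·13.7348 = 14.4374 °P
Cal = (6.9·1.6692 + 4·(14.4374−0.1))·1.056·3.55

258.1693 kcal


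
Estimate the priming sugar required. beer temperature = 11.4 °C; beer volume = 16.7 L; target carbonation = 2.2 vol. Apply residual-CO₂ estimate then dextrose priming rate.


residual = 14.695·(0.01821 + 0.09011·e^(−0.04·T));  sugar = (target − residual)·4.0·V
residual = 14.695·(0.01821 + 0.09011·e^(−0.04·11.4)) = 1.1069
sugar = (2.2 − 1.1069)·4.0·16.7

73.0210 g


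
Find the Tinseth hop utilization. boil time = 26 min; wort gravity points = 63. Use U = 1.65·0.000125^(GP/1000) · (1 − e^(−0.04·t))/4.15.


bigness = 1.65·0.000125^(63/1000) = 0.9367
boil_factor = (1 − e^(−0.04·26))/4.15 = 0.1558
U = 0.9367 · 0.1558

0.1459


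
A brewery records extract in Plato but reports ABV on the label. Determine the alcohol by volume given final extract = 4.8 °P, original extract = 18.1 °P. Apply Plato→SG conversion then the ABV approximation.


SG = 259/(259 − P);  ABV = (OG − FG)·131.25
OG = 259/(259 − 18.1) = 1.0751
FG = 259/(259 − 4.8) = 1.0189
ABV = (1.0751 − 1.0189)·131.25

7.3831 % ABV


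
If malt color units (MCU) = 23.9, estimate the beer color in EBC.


SRM = 1.4922·MCU^0.6859;  EBC = SRM·1.97
SRM = 1.4922·23.9^0.6859 = 13.1604
EBC = 13.1604·1.97

25.9261 EBC


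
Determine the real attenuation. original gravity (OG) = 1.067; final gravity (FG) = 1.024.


AA = (OG−FG)/(OG−1)·100;  RA = AA·0.8192
AA = (1.067 − 1.024)/(1.067 − 1)·100 = 64.1791
RA = 64.1791·0.8192

52.5755 %


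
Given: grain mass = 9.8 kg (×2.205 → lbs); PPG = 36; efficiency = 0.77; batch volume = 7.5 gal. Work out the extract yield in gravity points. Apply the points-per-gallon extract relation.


points = lbs × PPG × eff / vol
lbs = 9.8 × 2.205 = 21.6090
points = 21.6090 × 36 × 0.77 / 7.5

79.8669 points


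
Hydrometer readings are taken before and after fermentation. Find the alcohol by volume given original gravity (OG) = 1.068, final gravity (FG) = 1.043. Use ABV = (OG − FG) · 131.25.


ABV = (1.068 − 1.043) · 131.25

3.2813 % ABV


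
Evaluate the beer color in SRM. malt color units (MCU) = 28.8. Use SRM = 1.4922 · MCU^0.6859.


SRM = 1.4922 · 28.8^0.6859

14.9563 SRM


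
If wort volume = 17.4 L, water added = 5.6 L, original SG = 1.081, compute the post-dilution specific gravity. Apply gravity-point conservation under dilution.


SG_new = 1 + (SG_old − 1)·V_old/(V_old + V_water)
pts = (1.081 − 1)·1000·17.4/(17.4 + 5.6) = 61.2783
SG_new = 1 + 61.2783/1000

1.0613


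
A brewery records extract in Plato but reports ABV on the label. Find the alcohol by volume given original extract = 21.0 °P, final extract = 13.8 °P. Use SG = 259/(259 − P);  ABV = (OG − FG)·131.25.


OG = 259/(259 − 21.0) = 1.0882
FG = 259/(259 − 13.8) = 1.0563
ABV = (1.0882 − 1.0563)·131.25

4.1941 % ABV


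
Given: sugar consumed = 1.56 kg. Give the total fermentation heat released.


Q = m_sugar · 590 kJ/kg
Q = 1.56 · 590

920.4000 kJ


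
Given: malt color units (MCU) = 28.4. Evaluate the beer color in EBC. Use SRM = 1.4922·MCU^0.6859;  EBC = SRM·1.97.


SRM = 1.4922·28.4^0.6859 = 14.8135
EBC = 14.8135·1.97

29.1826 EBC


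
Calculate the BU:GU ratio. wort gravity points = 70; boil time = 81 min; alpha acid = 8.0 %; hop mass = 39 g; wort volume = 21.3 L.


U = 1.65·0.000125^(GP/1000)·(1−e^(−0.04t))/4.15;  IBU = (α/100)·m·U·1000/V;  BU:GU = IBU/GP
U = 1.65·0.000125^(70/1000)·(1−e^(−0.04·81))/4.15 = 0.2036
IBU = (8.0/100)·39·0.2036·1000/21.3 = 29.8294
BU:GU = 29.8294/70

0.4261


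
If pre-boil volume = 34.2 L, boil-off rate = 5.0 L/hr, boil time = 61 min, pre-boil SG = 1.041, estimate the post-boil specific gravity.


V_post = V_pre − rate·(t/60);  SG_post = 1 + (SG_pre−1)·V_pre/V_post
V_post = 34.2 − 5.0·(61/60) = 29.1167
SG_post = 1 + (1.041 − 1)·34.2/29.1167

1.0482


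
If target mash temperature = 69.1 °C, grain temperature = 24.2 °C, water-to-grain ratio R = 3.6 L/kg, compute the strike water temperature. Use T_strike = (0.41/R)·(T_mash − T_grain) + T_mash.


T_strike = (0.41/3.6)·(69.1 − 24.2) + 69.1

74.2136 °C


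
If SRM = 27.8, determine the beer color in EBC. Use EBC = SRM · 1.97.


EBC = 27.8 · 1.97

54.7660 EBC


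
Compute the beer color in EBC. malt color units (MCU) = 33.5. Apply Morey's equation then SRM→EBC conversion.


SRM = 1.4922·MCU^0.6859;  EBC = SRM·1.97
SRM = 1.4922·33.5^0.6859 = 16.5903
EBC = 16.5903·1.97

32.6830 EBC


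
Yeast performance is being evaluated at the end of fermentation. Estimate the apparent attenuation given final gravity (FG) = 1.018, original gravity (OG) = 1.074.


AA = (OG − FG)/(OG − 1) · 100
AA = (1.074 − 1.018)/(1.074 − 1) · 100

75.6757 %


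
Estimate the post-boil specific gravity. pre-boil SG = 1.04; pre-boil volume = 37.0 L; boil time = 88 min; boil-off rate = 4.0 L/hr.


V_post = V_pre − rate·(t/60);  SG_post = 1 + (SG_pre−1)·V_pre/V_post
V_post = 37.0 − 4.0·(88/60) = 31.1333
SG_post = 1 + (1.04 − 1)·37.0/31.1333

1.0475


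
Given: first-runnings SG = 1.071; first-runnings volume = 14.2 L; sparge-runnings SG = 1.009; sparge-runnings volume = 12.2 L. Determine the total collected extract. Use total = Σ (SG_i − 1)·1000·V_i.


first = (1.071 − 1)·1000·14.2 = 1008.2000
sparge = (1.009 − 1)·1000·12.2 = 109.8000
total = 1008.2000 + 109.8000

1118.0000 gravity·L


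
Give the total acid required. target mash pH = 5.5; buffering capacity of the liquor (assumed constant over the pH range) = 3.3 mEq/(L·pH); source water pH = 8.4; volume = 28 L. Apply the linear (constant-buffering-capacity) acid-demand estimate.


acid = buffering capacity · (pH_source − pH_target) · V
acid = 3.3 · (8.4 − 5.5) · 28

267.9600 mEq


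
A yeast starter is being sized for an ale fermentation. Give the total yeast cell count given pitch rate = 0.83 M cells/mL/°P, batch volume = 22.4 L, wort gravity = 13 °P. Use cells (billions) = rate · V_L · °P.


cells = 0.83 · 22.4 · 13

241.6960 billion cells


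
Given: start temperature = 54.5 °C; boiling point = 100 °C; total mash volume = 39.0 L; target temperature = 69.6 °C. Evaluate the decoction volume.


V_dec = V_total·(T_target − T_start)/(T_boil − T_start)
V_dec = 39.0·(69.6 − 54.5)/(100 − 54.5)

12.9429 L


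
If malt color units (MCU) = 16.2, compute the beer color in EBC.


SRM = 1.4922·MCU^0.6859;  EBC = SRM·1.97
SRM = 1.4922·16.2^0.6859 = 10.0794
EBC = 10.0794·1.97

19.8564 EBC


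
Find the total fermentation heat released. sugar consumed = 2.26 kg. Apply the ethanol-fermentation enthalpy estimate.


Q = m_sugar · 590 kJ/kg
Q = 2.26 · 590

1333.4000 kJ


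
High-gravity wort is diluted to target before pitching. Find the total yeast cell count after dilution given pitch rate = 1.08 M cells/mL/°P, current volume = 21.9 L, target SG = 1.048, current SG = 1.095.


V_w = V·((SG_c−1)/(SG_t−1)−1);  °P = 259 − 259/SG_t;  cells = rate·(V+V_w)·°P
V_w = 21.9·((1.095−1)/(1.048−1)−1) = 21.4437
V_final = 21.9 + 21.4437 = 43.3437
°P = 259 − 259/1.048 = 11.8626
cells = 1.08·43.3437·11.8626

555.3029 billion cells


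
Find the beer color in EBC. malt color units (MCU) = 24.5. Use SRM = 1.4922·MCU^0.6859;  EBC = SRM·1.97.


SRM = 1.4922·24.5^0.6859 = 13.3862
EBC = 13.3862·1.97

26.3707 EBC


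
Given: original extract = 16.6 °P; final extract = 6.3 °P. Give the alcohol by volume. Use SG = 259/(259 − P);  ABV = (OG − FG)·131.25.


OG = 259/(259 − 16.6) = 1.0685
FG = 259/(259 − 6.3) = 1.0249
ABV = (1.0685 − 1.0249)·131.25

5.7161 % ABV


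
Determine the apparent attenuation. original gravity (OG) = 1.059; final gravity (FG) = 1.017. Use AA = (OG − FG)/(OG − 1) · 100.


AA = (1.059 − 1.017)/(1.059 − 1) · 100

71.1864 %


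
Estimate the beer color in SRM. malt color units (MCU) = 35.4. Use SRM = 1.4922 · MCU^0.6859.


SRM = 1.4922 · 35.4^0.6859

17.2301 SRM


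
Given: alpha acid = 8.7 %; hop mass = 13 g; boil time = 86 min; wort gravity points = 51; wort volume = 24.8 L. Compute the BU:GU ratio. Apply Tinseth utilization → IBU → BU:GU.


U = 1.65·0.000125^(GP/1000)·(1−e^(−0.04t))/4.15;  IBU = (α/100)·m·U·1000/V;  BU:GU = IBU/GP
U = 1.65·0.000125^(51/1000)·(1−e^(−0.04·86))/4.15 = 0.2433
IBU = (8.7/100)·13·0.2433·1000/24.8 = 11.0978
BU:GU = 11.0978/51

0.2176


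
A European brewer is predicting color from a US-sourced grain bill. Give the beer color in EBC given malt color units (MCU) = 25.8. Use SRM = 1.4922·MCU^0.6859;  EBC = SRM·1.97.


SRM = 1.4922·25.8^0.6859 = 13.8694
EBC = 13.8694·1.97

27.3227 EBC


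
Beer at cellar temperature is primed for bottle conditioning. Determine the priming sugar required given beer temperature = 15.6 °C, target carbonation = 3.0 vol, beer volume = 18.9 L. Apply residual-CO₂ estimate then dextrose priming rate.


residual = 14.695·(0.01821 + 0.09011·e^(−0.04·T));  sugar = (target − residual)·4.0·V
residual = 14.695·(0.01821 + 0.09011·e^(−0.04·15.6)) = 0.9771
sugar = (3.0 − 0.9771)·4.0·18.9

152.9327 g


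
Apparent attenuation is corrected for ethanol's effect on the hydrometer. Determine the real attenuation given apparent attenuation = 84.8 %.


RA = AA · 0.8192
RA = 84.8 · 0.8192

69.4682 %


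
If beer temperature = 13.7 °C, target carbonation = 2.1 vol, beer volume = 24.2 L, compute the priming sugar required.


residual = 14.695·(0.01821 + 0.09011·e^(−0.04·T));  sugar = (target − residual)·4.0·V
residual = 14.695·(0.01821 + 0.09011·e^(−0.04·13.7)) = 1.0331
sugar = (2.1 − 1.0331)·4.0·24.2

103.2756 g


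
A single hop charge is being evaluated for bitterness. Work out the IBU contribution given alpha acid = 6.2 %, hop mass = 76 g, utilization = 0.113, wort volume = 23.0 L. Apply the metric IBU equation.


IBU = (α/100)·mass·U·1000 / V
IBU = (6.2/100)·76·0.113·1000 / 23.0

23.1503 IBU


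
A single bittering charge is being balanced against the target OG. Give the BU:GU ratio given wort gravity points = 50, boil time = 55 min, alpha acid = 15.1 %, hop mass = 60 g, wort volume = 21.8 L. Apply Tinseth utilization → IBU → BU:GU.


U = 1.65·0.000125^(GP/1000)·(1−e^(−0.04t))/4.15;  IBU = (α/100)·m·U·1000/V;  BU:GU = IBU/GP
U = 1.65·0.000125^(50/1000)·(1−e^(−0.04·55))/4.15 = 0.2256
IBU = (15.1/100)·60·0.2256·1000/21.8 = 93.7456
BU:GU = 93.7456/50

1.8749


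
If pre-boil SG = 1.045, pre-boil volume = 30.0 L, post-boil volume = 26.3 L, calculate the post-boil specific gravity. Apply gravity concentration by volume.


SG_post = 1 + (SG_pre − 1)·V_pre/V_post
pts_pre = (1.045 − 1)·1000 = 45.0000
pts_post = 45.0000·30.0/26.3 = 51.3308
SG_post = 1 + 51.3308/1000

1.0513


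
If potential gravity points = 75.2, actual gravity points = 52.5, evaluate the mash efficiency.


efficiency = actual / potential × 100
efficiency = 52.5 / 75.2 × 100

69.8138 %


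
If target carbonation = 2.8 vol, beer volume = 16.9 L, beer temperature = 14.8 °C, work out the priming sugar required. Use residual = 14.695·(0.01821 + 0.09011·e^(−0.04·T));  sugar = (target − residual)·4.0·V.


residual = 14.695·(0.01821 + 0.09011·e^(−0.04·14.8)) = 1.0002
sugar = (2.8 − 1.0002)·4.0·16.9

121.6698 g


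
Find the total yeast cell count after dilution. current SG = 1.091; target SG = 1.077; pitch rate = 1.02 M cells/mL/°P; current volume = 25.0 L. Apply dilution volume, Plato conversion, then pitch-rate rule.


V_w = V·((SG_c−1)/(SG_t−1)−1);  °P = 259 − 259/SG_t;  cells = rate·(V+V_w)·°P
V_w = 25.0·((1.091−1)/(1.077−1)−1) = 4.5455
V_final = 25.0 + 4.5455 = 29.5455
°P = 259 − 259/1.077 = 18.5172
cells = 1.02·29.5455·18.5172

558.0404 billion cells


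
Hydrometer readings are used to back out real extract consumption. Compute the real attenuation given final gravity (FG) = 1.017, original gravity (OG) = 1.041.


AA = (OG−FG)/(OG−1)·100;  RA = AA·0.8192
AA = (1.041 − 1.017)/(1.041 − 1)·100 = 58.5366
RA = 58.5366·0.8192

47.9532 %


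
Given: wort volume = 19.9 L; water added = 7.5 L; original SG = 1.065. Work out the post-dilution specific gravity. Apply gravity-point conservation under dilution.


SG_new = 1 + (SG_old − 1)·V_old/(V_old + V_water)
pts = (1.065 − 1)·1000·19.9/(19.9 + 7.5) = 47.2080
SG_new = 1 + 47.2080/1000

1.0472


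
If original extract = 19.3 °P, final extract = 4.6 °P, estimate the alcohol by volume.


SG = 259/(259 − P);  ABV = (OG − FG)·131.25
OG = 259/(259 − 19.3) = 1.0805
FG = 259/(259 − 4.6) = 1.0181
ABV = (1.0805 − 1.0181)·131.25

8.1947 % ABV


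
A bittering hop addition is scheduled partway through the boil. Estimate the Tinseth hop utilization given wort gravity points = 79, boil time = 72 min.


U = 1.65·0.000125^(GP/1000) · (1 − e^(−0.04·t))/4.15
bigness = 1.65·0.000125^(79/1000) = 0.8112
boil_factor = (1 − e^(−0.04·72))/4.15 = 0.2274
U = 0.8112 · 0.2274

0.1845


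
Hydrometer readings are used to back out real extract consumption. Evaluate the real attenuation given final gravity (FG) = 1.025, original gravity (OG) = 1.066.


AA = (OG−FG)/(OG−1)·100;  RA = AA·0.8192
AA = (1.066 − 1.025)/(1.066 − 1)·100 = 62.1212
RA = 62.1212·0.8192

50.8897 %


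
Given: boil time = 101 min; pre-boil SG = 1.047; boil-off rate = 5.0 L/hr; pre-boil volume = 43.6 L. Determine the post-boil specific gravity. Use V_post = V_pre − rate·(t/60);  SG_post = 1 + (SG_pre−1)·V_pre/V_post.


V_post = 43.6 − 5.0·(101/60) = 35.1833
SG_post = 1 + (1.047 − 1)·43.6/35.1833

1.0582


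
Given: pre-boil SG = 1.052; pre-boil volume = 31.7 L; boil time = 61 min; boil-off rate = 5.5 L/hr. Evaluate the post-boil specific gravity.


V_post = V_pre − rate·(t/60);  SG_post = 1 + (SG_pre−1)·V_pre/V_post
V_post = 31.7 − 5.5·(61/60) = 26.1083
SG_post = 1 + (1.052 − 1)·31.7/26.1083

1.0631


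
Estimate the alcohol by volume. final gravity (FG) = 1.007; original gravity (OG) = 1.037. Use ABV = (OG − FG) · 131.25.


ABV = (1.037 − 1.007) · 131.25

3.9375 % ABV


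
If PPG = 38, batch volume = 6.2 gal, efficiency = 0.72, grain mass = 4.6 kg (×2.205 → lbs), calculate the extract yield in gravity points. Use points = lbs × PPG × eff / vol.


lbs = 4.6 × 2.205 = 10.1430
points = 10.1430 × 38 × 0.72 / 6.2

44.7601 points


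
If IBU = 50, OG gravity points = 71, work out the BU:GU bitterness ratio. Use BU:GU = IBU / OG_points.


BU:GU = 50 / 71

0.7042


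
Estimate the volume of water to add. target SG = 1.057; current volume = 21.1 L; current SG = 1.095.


V_water = V·((SG_curr − 1)/(SG_target − 1) − 1)
V_water = 21.1·((1.095 − 1)/(1.057 − 1) − 1)

14.0667 L


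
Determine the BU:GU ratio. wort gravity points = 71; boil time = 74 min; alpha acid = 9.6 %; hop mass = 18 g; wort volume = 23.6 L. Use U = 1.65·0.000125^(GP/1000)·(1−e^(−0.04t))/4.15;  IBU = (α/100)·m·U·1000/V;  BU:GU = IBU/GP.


U = 1.65·0.000125^(71/1000)·(1−e^(−0.04·74))/4.15 = 0.1992
IBU = (9.6/100)·18·0.1992·1000/23.6 = 14.5828
BU:GU = 14.5828/71

0.2054


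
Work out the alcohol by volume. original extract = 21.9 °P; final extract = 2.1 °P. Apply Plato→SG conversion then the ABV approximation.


SG = 259/(259 − P);  ABV = (OG − FG)·131.25
OG = 259/(259 − 21.9) = 1.0924
FG = 259/(259 − 2.1) = 1.0082
ABV = (1.0924 − 1.0082)·131.25

11.0502 % ABV


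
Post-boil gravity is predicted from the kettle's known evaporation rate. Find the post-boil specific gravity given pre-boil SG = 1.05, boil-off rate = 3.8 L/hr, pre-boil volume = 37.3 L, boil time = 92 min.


V_post = V_pre − rate·(t/60);  SG_post = 1 + (SG_pre−1)·V_pre/V_post
V_post = 37.3 − 3.8·(92/60) = 31.4733
SG_post = 1 + (1.05 − 1)·37.3/31.4733

1.0593


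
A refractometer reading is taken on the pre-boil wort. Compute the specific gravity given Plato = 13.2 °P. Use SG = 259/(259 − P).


SG = 259/(259 − 13.2)

1.0537


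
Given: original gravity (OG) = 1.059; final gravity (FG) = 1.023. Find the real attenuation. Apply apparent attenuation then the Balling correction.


AA = (OG−FG)/(OG−1)·100;  RA = AA·0.8192
AA = (1.059 − 1.023)/(1.059 − 1)·100 = 61.0169
RA = 61.0169·0.8192

49.9851 %


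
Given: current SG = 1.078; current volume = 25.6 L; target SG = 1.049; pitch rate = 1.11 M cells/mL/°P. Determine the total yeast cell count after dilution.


V_w = V·((SG_c−1)/(SG_t−1)−1);  °P = 259 − 259/SG_t;  cells = rate·(V+V_w)·°P
V_w = 25.6·((1.078−1)/(1.049−1)−1) = 15.1510
V_final = 25.6 + 15.1510 = 40.7510
°P = 259 − 259/1.049 = 12.0982
cells = 1.11·40.7510·12.0982

547.2450 billion cells


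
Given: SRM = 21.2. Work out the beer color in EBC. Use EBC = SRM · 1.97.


EBC = 21.2 · 1.97

41.7640 EBC


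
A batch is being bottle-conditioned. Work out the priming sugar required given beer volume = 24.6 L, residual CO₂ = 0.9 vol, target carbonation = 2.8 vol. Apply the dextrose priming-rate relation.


sugar = (target − residual)·4.0·V
sugar = (2.8 − 0.9)·4.0·24.6

186.9600 g


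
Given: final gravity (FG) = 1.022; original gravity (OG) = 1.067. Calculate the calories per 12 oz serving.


ABW = (OG−FG)·131.25·0.79/FG;  °P = 259 − 259/SG (for OG→OE and FG→AE);  RE = 0.1808·OE + 0.8192·AE;  Cal = (6.9·ABW + 4·(RE−0.1))·FG·3.55
ABW = (1.067 − 1.022)·131.25·0.79/1.022 = 4.5655
OE = 259 − 259/1.067 = 16.2634 °P
AE = 259 − 259/1.022 = 5.5753 °P
RE = 0.1808·16.2634 + 0.8192·5.5753 = 7.5077 °P
Cal = (6.9·4.5655 + 4·(7.5077−0.1))·1.022·3.55

221.7962 kcal


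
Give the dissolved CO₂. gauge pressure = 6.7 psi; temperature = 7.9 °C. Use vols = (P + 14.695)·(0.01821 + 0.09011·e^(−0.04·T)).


vols = (6.7 + 14.695)·(0.01821 + 0.09011·e^(−0.04·7.9))

1.7952 volumes


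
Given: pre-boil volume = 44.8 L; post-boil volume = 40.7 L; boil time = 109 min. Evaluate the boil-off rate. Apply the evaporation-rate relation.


rate = (V_pre − V_post) / (t_min/60)
rate = (44.8 − 40.7) / (109/60)

2.2569 L/hr


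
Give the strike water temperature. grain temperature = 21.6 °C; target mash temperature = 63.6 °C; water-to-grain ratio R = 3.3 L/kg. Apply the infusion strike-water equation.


T_strike = (0.41/R)·(T_mash − T_grain) + T_mash
T_strike = (0.41/3.3)·(63.6 − 21.6) + 63.6

68.8182 °C


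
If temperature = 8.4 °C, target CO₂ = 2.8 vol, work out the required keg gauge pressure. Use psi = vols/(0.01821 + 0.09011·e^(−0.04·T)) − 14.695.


psi = 2.8/(0.01821 + 0.09011·e^(−0.04·8.4)) − 14.695

19.2014 psi


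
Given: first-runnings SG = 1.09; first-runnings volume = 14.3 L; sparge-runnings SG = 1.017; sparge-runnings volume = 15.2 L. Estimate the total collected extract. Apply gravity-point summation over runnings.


total = Σ (SG_i − 1)·1000·V_i
first = (1.09 − 1)·1000·14.3 = 1287.0000
sparge = (1.017 − 1)·1000·15.2 = 258.4000
total = 1287.0000 + 258.4000

1545.4000 gravity·L


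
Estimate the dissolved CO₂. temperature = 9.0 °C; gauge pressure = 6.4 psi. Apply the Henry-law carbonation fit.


vols = (P + 14.695)·(0.01821 + 0.09011·e^(−0.04·T))
vols = (6.4 + 14.695)·(0.01821 + 0.09011·e^(−0.04·9.0))

1.7103 volumes


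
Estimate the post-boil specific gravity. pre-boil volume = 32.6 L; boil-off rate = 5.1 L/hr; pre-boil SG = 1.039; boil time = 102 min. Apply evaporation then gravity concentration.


V_post = V_pre − rate·(t/60);  SG_post = 1 + (SG_pre−1)·V_pre/V_post
V_post = 32.6 − 5.1·(102/60) = 23.9300
SG_post = 1 + (1.039 − 1)·32.6/23.9300

1.0531


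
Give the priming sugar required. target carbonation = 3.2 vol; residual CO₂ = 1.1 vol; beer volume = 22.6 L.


sugar = (target − residual)·4.0·V
sugar = (3.2 − 1.1)·4.0·22.6

189.8400 g


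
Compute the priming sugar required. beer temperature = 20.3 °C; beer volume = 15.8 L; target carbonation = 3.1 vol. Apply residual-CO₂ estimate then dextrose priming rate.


residual = 14.695·(0.01821 + 0.09011·e^(−0.04·T));  sugar = (target − residual)·4.0·V
residual = 14.695·(0.01821 + 0.09011·e^(−0.04·20.3)) = 0.8555
sugar = (3.1 − 0.8555)·4.0·15.8

141.8533 g


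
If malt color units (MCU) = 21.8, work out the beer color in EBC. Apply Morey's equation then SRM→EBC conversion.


SRM = 1.4922·MCU^0.6859;  EBC = SRM·1.97
SRM = 1.4922·21.8^0.6859 = 12.3559
EBC = 12.3559·1.97

24.3411 EBC


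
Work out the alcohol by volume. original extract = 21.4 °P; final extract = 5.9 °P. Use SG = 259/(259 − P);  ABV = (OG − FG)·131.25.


OG = 259/(259 − 21.4) = 1.0901
FG = 259/(259 − 5.9) = 1.0233
ABV = (1.0901 − 1.0233)·131.25

8.7618 % ABV


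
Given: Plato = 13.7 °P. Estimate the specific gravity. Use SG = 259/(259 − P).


SG = 259/(259 − 13.7)

1.0558


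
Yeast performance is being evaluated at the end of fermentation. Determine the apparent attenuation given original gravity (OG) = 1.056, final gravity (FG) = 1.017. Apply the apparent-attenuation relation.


AA = (OG − FG)/(OG − 1) · 100
AA = (1.056 − 1.017)/(1.056 − 1) · 100

69.6429 %


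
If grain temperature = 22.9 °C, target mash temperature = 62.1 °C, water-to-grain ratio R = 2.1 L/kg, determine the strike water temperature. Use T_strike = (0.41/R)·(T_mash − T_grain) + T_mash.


T_strike = (0.41/2.1)·(62.1 − 22.9) + 62.1

69.7533 °C


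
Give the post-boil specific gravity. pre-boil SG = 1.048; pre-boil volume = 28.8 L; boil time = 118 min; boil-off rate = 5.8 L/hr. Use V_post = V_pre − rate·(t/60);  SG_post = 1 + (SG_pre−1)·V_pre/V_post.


V_post = 28.8 − 5.8·(118/60) = 17.3933
SG_post = 1 + (1.048 − 1)·28.8/17.3933

1.0795


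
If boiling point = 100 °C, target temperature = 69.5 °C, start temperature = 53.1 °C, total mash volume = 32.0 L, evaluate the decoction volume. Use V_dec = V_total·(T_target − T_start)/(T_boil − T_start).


V_dec = 32.0·(69.5 − 53.1)/(100 − 53.1)

11.1898 L


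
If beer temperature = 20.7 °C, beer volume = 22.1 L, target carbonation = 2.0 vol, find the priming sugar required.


residual = 14.695·(0.01821 + 0.09011·e^(−0.04·T));  sugar = (target − residual)·4.0·V
residual = 14.695·(0.01821 + 0.09011·e^(−0.04·20.7)) = 0.8462
sugar = (2.0 − 0.8462)·4.0·22.1

102.0000 g
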